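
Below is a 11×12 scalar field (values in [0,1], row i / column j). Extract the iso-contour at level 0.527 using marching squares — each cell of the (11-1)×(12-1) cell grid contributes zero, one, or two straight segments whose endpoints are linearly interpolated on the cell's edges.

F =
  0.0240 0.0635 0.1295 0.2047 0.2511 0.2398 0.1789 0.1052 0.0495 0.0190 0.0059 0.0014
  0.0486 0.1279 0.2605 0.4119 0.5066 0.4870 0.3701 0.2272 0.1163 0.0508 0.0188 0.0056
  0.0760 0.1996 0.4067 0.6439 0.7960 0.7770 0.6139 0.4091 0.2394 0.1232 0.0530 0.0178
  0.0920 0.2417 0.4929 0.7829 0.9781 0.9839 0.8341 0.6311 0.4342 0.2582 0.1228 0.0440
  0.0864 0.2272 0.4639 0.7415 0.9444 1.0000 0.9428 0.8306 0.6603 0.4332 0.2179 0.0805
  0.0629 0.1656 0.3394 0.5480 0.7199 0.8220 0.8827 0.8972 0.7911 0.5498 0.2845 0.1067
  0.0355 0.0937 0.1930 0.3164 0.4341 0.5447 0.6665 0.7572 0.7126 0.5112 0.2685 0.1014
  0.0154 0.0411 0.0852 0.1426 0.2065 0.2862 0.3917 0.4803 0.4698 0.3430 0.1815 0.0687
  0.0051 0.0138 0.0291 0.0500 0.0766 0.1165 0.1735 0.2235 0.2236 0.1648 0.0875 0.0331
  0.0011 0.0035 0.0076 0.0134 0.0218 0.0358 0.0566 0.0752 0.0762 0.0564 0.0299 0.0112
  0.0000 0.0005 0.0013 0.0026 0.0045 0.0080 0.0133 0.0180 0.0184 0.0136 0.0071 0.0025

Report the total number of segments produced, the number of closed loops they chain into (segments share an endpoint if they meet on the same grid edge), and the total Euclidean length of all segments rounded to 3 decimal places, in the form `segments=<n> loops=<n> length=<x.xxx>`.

cell (1,2): code 0100 → (1.496,3.000)–(2.000,2.507)
cell (1,3): code 1100 → (1.070,4.000)–(1.496,3.000)
cell (1,4): code 1100 → (1.138,5.000)–(1.070,4.000)
cell (1,5): code 1100 → (1.644,6.000)–(1.138,5.000)
cell (1,6): code 1000 → (2.000,6.424)–(1.644,6.000)
cell (2,2): code 0110 → (2.000,2.507)–(3.000,2.118)
cell (2,6): code 1101 → (2.531,7.000)–(2.000,6.424)
cell (2,7): code 1000 → (3.000,7.529)–(2.531,7.000)
cell (3,2): code 0110 → (3.000,2.118)–(4.000,2.227)
cell (3,7): code 1101 → (3.410,8.000)–(3.000,7.529)
cell (3,8): code 1000 → (4.000,8.587)–(3.410,8.000)
cell (4,2): code 0110 → (4.000,2.227)–(5.000,2.899)
cell (4,8): code 1101 → (4.804,9.000)–(4.000,8.587)
cell (4,9): code 1000 → (5.000,9.086)–(4.804,9.000)
cell (5,2): code 0010 → (5.000,2.899)–(5.091,3.000)
cell (5,3): code 0011 → (5.091,3.000)–(5.675,4.000)
cell (5,4): code 0111 → (5.675,4.000)–(6.000,4.840)
cell (5,8): code 1011 → (6.000,8.922)–(5.591,9.000)
cell (5,9): code 0001 → (5.591,9.000)–(5.000,9.086)
cell (6,4): code 0010 → (6.000,4.840)–(6.068,5.000)
cell (6,5): code 0011 → (6.068,5.000)–(6.508,6.000)
cell (6,6): code 0011 → (6.508,6.000)–(6.831,7.000)
cell (6,7): code 0011 → (6.831,7.000)–(6.764,8.000)
cell (6,8): code 0001 → (6.764,8.000)–(6.000,8.922)
total: 24 segments, chained into 1 closed loop(s), length Σ = 19.542285

segments=24 loops=1 length=19.542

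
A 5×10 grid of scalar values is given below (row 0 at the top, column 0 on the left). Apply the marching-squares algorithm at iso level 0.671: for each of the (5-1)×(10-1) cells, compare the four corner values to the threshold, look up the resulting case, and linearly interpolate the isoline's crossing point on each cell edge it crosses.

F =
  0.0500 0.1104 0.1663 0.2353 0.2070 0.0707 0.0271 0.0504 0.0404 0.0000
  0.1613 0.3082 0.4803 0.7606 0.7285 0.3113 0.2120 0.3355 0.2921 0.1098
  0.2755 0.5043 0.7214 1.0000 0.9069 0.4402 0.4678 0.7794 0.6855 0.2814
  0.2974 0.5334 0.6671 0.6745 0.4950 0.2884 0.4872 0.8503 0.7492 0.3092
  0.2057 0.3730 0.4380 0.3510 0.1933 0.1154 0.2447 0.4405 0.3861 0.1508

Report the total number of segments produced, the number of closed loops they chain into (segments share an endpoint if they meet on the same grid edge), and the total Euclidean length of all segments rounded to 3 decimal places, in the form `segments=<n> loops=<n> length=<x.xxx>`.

segments=20 loops=2 length=13.261

cell (0,2): code 0100 → (0.829,3.000)–(1.000,2.680)
cell (0,3): code 1100 → (0.890,4.000)–(0.829,3.000)
cell (0,4): code 1000 → (1.000,4.138)–(0.890,4.000)
cell (1,1): code 0100 → (1.791,2.000)–(2.000,1.768)
cell (1,2): code 1110 → (1.000,2.680)–(1.791,2.000)
cell (1,4): code 1001 → (2.000,4.505)–(1.000,4.138)
cell (1,6): code 0100 → (1.756,7.000)–(2.000,6.652)
cell (1,7): code 1100 → (1.963,8.000)–(1.756,7.000)
cell (1,8): code 1000 → (2.000,8.036)–(1.963,8.000)
cell (2,1): code 0010 → (2.000,1.768)–(2.928,2.000)
cell (2,2): code 0111 → (2.928,2.000)–(3.000,2.527)
cell (2,3): code 1011 → (3.000,3.019)–(2.573,4.000)
cell (2,4): code 0001 → (2.573,4.000)–(2.000,4.505)
cell (2,6): code 0110 → (2.000,6.652)–(3.000,6.506)
cell (2,8): code 1001 → (3.000,8.178)–(2.000,8.036)
cell (3,2): code 0010 → (3.000,2.527)–(3.011,3.000)
cell (3,3): code 0001 → (3.011,3.000)–(3.000,3.019)
cell (3,6): code 0010 → (3.000,6.506)–(3.438,7.000)
cell (3,7): code 0011 → (3.438,7.000)–(3.215,8.000)
cell (3,8): code 0001 → (3.215,8.000)–(3.000,8.178)
total: 20 segments, chained into 2 closed loop(s), length Σ = 13.260976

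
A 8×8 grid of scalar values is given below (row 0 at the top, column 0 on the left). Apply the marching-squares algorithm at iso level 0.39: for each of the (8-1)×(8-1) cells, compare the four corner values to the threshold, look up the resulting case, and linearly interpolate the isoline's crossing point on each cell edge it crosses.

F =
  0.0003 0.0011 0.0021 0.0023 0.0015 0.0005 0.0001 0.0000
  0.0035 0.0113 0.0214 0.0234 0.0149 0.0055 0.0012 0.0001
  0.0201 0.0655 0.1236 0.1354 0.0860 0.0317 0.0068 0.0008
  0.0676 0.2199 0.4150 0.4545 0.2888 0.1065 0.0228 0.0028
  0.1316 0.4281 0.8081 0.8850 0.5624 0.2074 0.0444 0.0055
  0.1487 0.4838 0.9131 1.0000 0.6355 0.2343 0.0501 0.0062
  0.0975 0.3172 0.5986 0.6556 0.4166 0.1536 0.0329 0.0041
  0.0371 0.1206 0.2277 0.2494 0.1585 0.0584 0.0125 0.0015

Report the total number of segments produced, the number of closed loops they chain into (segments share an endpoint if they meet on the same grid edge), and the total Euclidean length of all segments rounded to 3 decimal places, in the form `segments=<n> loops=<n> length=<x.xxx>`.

cell (2,1): code 0100 → (2.914,2.000)–(3.000,1.872)
cell (2,2): code 1100 → (2.798,3.000)–(2.914,2.000)
cell (2,3): code 1000 → (3.000,3.389)–(2.798,3.000)
cell (3,0): code 0100 → (3.817,1.000)–(4.000,0.872)
cell (3,1): code 1110 → (3.000,1.872)–(3.817,1.000)
cell (3,3): code 1101 → (3.370,4.000)–(3.000,3.389)
cell (3,4): code 1000 → (4.000,4.486)–(3.370,4.000)
cell (4,0): code 0110 → (4.000,0.872)–(5.000,0.720)
cell (4,4): code 1001 → (5.000,4.612)–(4.000,4.486)
cell (5,0): code 0010 → (5.000,0.720)–(5.563,1.000)
cell (5,1): code 0111 → (5.563,1.000)–(6.000,1.259)
cell (5,4): code 1001 → (6.000,4.101)–(5.000,4.612)
cell (6,1): code 0010 → (6.000,1.259)–(6.562,2.000)
cell (6,2): code 0011 → (6.562,2.000)–(6.654,3.000)
cell (6,3): code 0011 → (6.654,3.000)–(6.103,4.000)
cell (6,4): code 0001 → (6.103,4.000)–(6.000,4.101)
total: 16 segments, chained into 1 closed loop(s), length Σ = 12.027111

segments=16 loops=1 length=12.027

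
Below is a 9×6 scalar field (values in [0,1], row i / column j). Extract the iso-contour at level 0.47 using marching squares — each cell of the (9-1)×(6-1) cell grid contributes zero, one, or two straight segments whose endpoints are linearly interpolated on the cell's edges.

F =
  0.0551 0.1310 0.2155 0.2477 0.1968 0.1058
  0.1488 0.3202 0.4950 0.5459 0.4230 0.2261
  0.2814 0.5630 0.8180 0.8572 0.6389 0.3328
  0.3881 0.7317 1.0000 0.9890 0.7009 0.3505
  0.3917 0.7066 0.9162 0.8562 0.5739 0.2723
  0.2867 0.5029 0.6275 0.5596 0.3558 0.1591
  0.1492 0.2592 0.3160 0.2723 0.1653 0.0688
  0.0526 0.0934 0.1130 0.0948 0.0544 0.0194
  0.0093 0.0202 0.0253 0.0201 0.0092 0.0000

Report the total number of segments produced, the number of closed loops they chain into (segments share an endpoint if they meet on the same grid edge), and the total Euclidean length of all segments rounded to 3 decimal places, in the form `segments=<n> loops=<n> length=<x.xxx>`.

segments=18 loops=1 length=14.301

cell (0,1): code 0100 → (0.911,2.000)–(1.000,1.857)
cell (0,2): code 1100 → (0.745,3.000)–(0.911,2.000)
cell (0,3): code 1000 → (1.000,3.618)–(0.745,3.000)
cell (1,0): code 0100 → (1.617,1.000)–(2.000,0.670)
cell (1,1): code 1110 → (1.000,1.857)–(1.617,1.000)
cell (1,3): code 1101 → (1.218,4.000)–(1.000,3.618)
cell (1,4): code 1000 → (2.000,4.552)–(1.218,4.000)
cell (2,0): code 0110 → (2.000,0.670)–(3.000,0.238)
cell (2,4): code 1001 → (3.000,4.659)–(2.000,4.552)
cell (3,0): code 0110 → (3.000,0.238)–(4.000,0.249)
cell (3,4): code 1001 → (4.000,4.344)–(3.000,4.659)
cell (4,0): code 0110 → (4.000,0.249)–(5.000,0.848)
cell (4,3): code 1011 → (5.000,3.440)–(4.476,4.000)
cell (4,4): code 0001 → (4.476,4.000)–(4.000,4.344)
cell (5,0): code 0010 → (5.000,0.848)–(5.135,1.000)
cell (5,1): code 0011 → (5.135,1.000)–(5.506,2.000)
cell (5,2): code 0011 → (5.506,2.000)–(5.312,3.000)
cell (5,3): code 0001 → (5.312,3.000)–(5.000,3.440)
total: 18 segments, chained into 1 closed loop(s), length Σ = 14.300514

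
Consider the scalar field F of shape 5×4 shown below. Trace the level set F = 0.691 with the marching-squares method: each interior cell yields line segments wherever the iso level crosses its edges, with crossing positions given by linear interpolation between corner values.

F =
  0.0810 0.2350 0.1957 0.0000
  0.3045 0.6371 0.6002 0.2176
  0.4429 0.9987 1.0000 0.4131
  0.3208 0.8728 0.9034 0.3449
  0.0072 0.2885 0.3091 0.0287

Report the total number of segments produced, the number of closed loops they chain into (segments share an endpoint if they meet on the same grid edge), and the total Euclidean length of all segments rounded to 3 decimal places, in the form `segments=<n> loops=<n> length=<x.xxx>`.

cell (1,0): code 0100 → (1.149,1.000)–(2.000,0.446)
cell (1,1): code 1100 → (1.227,2.000)–(1.149,1.000)
cell (1,2): code 1000 → (2.000,2.526)–(1.227,2.000)
cell (2,0): code 0110 → (2.000,0.446)–(3.000,0.671)
cell (2,2): code 1001 → (3.000,2.380)–(2.000,2.526)
cell (3,0): code 0010 → (3.000,0.671)–(3.311,1.000)
cell (3,1): code 0011 → (3.311,1.000)–(3.357,2.000)
cell (3,2): code 0001 → (3.357,2.000)–(3.000,2.380)
total: 8 segments, chained into 1 closed loop(s), length Σ = 6.964895

segments=8 loops=1 length=6.965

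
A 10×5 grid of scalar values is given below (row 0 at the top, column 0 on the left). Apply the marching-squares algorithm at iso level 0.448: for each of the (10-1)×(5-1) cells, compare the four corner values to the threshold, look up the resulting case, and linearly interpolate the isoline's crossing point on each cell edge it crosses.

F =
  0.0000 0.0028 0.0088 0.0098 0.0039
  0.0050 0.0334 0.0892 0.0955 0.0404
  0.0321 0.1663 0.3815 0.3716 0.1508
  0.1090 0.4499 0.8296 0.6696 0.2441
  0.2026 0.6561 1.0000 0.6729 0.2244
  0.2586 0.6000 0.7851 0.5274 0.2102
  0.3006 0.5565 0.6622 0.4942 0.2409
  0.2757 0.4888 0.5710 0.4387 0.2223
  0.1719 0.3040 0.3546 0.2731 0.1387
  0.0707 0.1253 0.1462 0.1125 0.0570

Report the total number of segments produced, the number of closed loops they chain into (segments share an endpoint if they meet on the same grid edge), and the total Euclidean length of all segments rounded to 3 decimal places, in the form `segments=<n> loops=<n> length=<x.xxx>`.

segments=16 loops=1 length=13.865

cell (2,0): code 0100 → (2.993,1.000)–(3.000,0.994)
cell (2,1): code 1100 → (2.148,2.000)–(2.993,1.000)
cell (2,2): code 1100 → (2.256,3.000)–(2.148,2.000)
cell (2,3): code 1000 → (3.000,3.521)–(2.256,3.000)
cell (3,0): code 0110 → (3.000,0.994)–(4.000,0.541)
cell (3,3): code 1001 → (4.000,3.501)–(3.000,3.521)
cell (4,0): code 0110 → (4.000,0.541)–(5.000,0.555)
cell (4,3): code 1001 → (5.000,3.250)–(4.000,3.501)
cell (5,0): code 0110 → (5.000,0.555)–(6.000,0.576)
cell (5,3): code 1001 → (6.000,3.182)–(5.000,3.250)
cell (6,0): code 0110 → (6.000,0.576)–(7.000,0.809)
cell (6,2): code 1011 → (7.000,2.930)–(6.832,3.000)
cell (6,3): code 0001 → (6.832,3.000)–(6.000,3.182)
cell (7,0): code 0010 → (7.000,0.809)–(7.221,1.000)
cell (7,1): code 0011 → (7.221,1.000)–(7.568,2.000)
cell (7,2): code 0001 → (7.568,2.000)–(7.000,2.930)
total: 16 segments, chained into 1 closed loop(s), length Σ = 13.864525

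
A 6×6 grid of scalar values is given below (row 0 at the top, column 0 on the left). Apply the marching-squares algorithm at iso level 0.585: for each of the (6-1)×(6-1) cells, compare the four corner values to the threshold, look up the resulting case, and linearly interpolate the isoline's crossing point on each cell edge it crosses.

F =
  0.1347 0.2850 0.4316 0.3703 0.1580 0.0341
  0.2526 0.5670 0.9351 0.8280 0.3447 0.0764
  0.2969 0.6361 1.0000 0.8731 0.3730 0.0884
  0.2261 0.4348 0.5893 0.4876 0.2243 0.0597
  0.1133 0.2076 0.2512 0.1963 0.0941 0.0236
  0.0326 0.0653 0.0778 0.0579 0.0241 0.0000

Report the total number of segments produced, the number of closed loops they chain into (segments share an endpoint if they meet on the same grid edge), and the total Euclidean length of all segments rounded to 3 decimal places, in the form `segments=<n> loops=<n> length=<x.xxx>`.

segments=12 loops=1 length=8.475

cell (0,1): code 0100 → (0.305,2.000)–(1.000,1.049)
cell (0,2): code 1100 → (0.469,3.000)–(0.305,2.000)
cell (0,3): code 1000 → (1.000,3.503)–(0.469,3.000)
cell (1,0): code 0100 → (1.260,1.000)–(2.000,0.849)
cell (1,1): code 1110 → (1.000,1.049)–(1.260,1.000)
cell (1,3): code 1001 → (2.000,3.576)–(1.000,3.503)
cell (2,0): code 0010 → (2.000,0.849)–(2.254,1.000)
cell (2,1): code 0111 → (2.254,1.000)–(3.000,1.972)
cell (2,2): code 1011 → (3.000,2.042)–(2.747,3.000)
cell (2,3): code 0001 → (2.747,3.000)–(2.000,3.576)
cell (3,1): code 0010 → (3.000,1.972)–(3.013,2.000)
cell (3,2): code 0001 → (3.013,2.000)–(3.000,2.042)
total: 12 segments, chained into 1 closed loop(s), length Σ = 8.474759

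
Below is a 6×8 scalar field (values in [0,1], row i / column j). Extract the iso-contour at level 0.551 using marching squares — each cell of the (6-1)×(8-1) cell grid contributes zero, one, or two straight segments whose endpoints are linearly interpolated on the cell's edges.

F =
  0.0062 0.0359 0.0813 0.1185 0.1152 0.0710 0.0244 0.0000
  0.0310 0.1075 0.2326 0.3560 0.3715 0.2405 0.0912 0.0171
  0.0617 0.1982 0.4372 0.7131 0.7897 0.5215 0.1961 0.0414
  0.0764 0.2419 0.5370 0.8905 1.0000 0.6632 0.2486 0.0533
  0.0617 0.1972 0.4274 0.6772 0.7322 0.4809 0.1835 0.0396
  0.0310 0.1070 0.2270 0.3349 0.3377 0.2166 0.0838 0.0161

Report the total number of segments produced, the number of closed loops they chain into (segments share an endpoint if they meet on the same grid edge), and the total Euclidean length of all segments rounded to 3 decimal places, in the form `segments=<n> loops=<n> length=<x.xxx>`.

segments=12 loops=1 length=9.677

cell (1,2): code 0100 → (1.546,3.000)–(2.000,2.412)
cell (1,3): code 1100 → (1.429,4.000)–(1.546,3.000)
cell (1,4): code 1000 → (2.000,4.890)–(1.429,4.000)
cell (2,2): code 0110 → (2.000,2.412)–(3.000,2.040)
cell (2,4): code 1101 → (2.208,5.000)–(2.000,4.890)
cell (2,5): code 1000 → (3.000,5.271)–(2.208,5.000)
cell (3,2): code 0110 → (3.000,2.040)–(4.000,2.495)
cell (3,4): code 1011 → (4.000,4.721)–(3.615,5.000)
cell (3,5): code 0001 → (3.615,5.000)–(3.000,5.271)
cell (4,2): code 0010 → (4.000,2.495)–(4.369,3.000)
cell (4,3): code 0011 → (4.369,3.000)–(4.459,4.000)
cell (4,4): code 0001 → (4.459,4.000)–(4.000,4.721)
total: 12 segments, chained into 1 closed loop(s), length Σ = 9.676629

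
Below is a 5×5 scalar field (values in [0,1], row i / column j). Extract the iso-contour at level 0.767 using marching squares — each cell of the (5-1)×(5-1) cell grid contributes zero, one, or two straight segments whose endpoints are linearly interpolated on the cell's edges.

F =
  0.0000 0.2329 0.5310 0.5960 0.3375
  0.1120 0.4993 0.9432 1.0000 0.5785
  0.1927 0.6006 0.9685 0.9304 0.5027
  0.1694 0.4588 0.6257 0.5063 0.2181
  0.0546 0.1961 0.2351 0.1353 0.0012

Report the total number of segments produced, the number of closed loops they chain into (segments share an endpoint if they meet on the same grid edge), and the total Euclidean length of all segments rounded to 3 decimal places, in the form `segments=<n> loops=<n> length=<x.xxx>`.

segments=8 loops=1 length=6.785

cell (0,1): code 0100 → (0.573,2.000)–(1.000,1.603)
cell (0,2): code 1100 → (0.423,3.000)–(0.573,2.000)
cell (0,3): code 1000 → (1.000,3.553)–(0.423,3.000)
cell (1,1): code 0110 → (1.000,1.603)–(2.000,1.452)
cell (1,3): code 1001 → (2.000,3.382)–(1.000,3.553)
cell (2,1): code 0010 → (2.000,1.452)–(2.588,2.000)
cell (2,2): code 0011 → (2.588,2.000)–(2.385,3.000)
cell (2,3): code 0001 → (2.385,3.000)–(2.000,3.382)
total: 8 segments, chained into 1 closed loop(s), length Σ = 6.785378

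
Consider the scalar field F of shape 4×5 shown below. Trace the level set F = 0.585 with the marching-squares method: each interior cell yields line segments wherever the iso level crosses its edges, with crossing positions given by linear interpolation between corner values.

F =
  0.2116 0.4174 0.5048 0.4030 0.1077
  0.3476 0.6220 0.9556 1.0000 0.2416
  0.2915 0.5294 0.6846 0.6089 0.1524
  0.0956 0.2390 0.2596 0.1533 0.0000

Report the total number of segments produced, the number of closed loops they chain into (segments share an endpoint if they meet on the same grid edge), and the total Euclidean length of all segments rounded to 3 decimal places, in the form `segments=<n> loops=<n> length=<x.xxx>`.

segments=10 loops=1 length=7.317

cell (0,0): code 0100 → (0.819,1.000)–(1.000,0.865)
cell (0,1): code 1100 → (0.178,2.000)–(0.819,1.000)
cell (0,2): code 1100 → (0.305,3.000)–(0.178,2.000)
cell (0,3): code 1000 → (1.000,3.547)–(0.305,3.000)
cell (1,0): code 0010 → (1.000,0.865)–(1.400,1.000)
cell (1,1): code 0111 → (1.400,1.000)–(2.000,1.358)
cell (1,3): code 1001 → (2.000,3.052)–(1.000,3.547)
cell (2,1): code 0010 → (2.000,1.358)–(2.234,2.000)
cell (2,2): code 0011 → (2.234,2.000)–(2.052,3.000)
cell (2,3): code 0001 → (2.052,3.000)–(2.000,3.052)
total: 10 segments, chained into 1 closed loop(s), length Σ = 7.316582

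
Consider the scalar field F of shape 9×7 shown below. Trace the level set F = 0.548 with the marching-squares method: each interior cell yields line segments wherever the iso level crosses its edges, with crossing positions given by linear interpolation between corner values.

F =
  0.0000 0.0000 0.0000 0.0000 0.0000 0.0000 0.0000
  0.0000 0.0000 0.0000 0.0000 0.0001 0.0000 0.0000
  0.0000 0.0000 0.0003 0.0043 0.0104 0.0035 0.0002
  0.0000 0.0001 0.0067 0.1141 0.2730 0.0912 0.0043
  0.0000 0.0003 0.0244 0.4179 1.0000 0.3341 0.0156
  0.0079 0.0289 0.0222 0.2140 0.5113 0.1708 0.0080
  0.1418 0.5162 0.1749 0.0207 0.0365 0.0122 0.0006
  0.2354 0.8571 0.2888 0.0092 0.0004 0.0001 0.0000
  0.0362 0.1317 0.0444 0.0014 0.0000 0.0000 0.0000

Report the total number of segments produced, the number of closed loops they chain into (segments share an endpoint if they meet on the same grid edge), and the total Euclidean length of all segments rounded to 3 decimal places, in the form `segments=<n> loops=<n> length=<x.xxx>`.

segments=8 loops=2 length=7.707

cell (3,3): code 0100 → (3.378,4.000)–(4.000,3.224)
cell (3,4): code 1000 → (4.000,4.679)–(3.378,4.000)
cell (4,3): code 0010 → (4.000,3.224)–(4.925,4.000)
cell (4,4): code 0001 → (4.925,4.000)–(4.000,4.679)
cell (6,0): code 0100 → (6.093,1.000)–(7.000,0.503)
cell (6,1): code 1000 → (7.000,1.544)–(6.093,1.000)
cell (7,0): code 0010 → (7.000,0.503)–(7.426,1.000)
cell (7,1): code 0001 → (7.426,1.000)–(7.000,1.544)
total: 8 segments, chained into 2 closed loop(s), length Σ = 7.707281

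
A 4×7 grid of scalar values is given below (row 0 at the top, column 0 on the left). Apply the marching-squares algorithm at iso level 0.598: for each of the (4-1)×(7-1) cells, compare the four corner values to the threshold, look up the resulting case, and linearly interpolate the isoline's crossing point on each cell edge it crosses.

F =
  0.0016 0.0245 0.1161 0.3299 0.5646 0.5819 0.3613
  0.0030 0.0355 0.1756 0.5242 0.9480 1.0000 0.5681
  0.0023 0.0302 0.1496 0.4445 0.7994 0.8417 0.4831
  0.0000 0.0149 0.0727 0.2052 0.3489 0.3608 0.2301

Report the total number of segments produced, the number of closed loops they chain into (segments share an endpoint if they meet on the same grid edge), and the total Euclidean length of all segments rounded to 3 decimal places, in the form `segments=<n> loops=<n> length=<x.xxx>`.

cell (0,3): code 0100 → (0.087,4.000)–(1.000,3.174)
cell (0,4): code 1100 → (0.039,5.000)–(0.087,4.000)
cell (0,5): code 1000 → (1.000,5.931)–(0.039,5.000)
cell (1,3): code 0110 → (1.000,3.174)–(2.000,3.433)
cell (1,5): code 1001 → (2.000,5.680)–(1.000,5.931)
cell (2,3): code 0010 → (2.000,3.433)–(2.447,4.000)
cell (2,4): code 0011 → (2.447,4.000)–(2.507,5.000)
cell (2,5): code 0001 → (2.507,5.000)–(2.000,5.680)
total: 8 segments, chained into 1 closed loop(s), length Σ = 8.206246

segments=8 loops=1 length=8.206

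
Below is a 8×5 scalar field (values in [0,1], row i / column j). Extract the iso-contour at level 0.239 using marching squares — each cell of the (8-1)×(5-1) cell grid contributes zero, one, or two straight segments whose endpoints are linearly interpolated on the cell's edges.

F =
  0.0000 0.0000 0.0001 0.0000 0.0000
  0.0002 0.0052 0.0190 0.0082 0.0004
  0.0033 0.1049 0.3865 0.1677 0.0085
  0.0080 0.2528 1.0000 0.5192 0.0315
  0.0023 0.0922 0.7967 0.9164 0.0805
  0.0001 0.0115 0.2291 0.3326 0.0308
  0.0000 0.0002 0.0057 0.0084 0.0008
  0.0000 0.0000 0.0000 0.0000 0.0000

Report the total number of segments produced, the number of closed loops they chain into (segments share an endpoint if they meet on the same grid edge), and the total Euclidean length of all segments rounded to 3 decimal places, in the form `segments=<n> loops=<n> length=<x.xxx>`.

segments=14 loops=1 length=9.862

cell (1,1): code 0100 → (1.599,2.000)–(2.000,1.476)
cell (1,2): code 1000 → (2.000,2.674)–(1.599,2.000)
cell (2,0): code 0100 → (2.907,1.000)–(3.000,0.944)
cell (2,1): code 1110 → (2.000,1.476)–(2.907,1.000)
cell (2,2): code 1101 → (2.203,3.000)–(2.000,2.674)
cell (2,3): code 1000 → (3.000,3.575)–(2.203,3.000)
cell (3,0): code 0010 → (3.000,0.944)–(3.086,1.000)
cell (3,1): code 0111 → (3.086,1.000)–(4.000,1.208)
cell (3,3): code 1001 → (4.000,3.810)–(3.000,3.575)
cell (4,1): code 0010 → (4.000,1.208)–(4.983,2.000)
cell (4,2): code 0111 → (4.983,2.000)–(5.000,2.096)
cell (4,3): code 1001 → (5.000,3.310)–(4.000,3.810)
cell (5,2): code 0010 → (5.000,2.096)–(5.289,3.000)
cell (5,3): code 0001 → (5.289,3.000)–(5.000,3.310)
total: 14 segments, chained into 1 closed loop(s), length Σ = 9.861991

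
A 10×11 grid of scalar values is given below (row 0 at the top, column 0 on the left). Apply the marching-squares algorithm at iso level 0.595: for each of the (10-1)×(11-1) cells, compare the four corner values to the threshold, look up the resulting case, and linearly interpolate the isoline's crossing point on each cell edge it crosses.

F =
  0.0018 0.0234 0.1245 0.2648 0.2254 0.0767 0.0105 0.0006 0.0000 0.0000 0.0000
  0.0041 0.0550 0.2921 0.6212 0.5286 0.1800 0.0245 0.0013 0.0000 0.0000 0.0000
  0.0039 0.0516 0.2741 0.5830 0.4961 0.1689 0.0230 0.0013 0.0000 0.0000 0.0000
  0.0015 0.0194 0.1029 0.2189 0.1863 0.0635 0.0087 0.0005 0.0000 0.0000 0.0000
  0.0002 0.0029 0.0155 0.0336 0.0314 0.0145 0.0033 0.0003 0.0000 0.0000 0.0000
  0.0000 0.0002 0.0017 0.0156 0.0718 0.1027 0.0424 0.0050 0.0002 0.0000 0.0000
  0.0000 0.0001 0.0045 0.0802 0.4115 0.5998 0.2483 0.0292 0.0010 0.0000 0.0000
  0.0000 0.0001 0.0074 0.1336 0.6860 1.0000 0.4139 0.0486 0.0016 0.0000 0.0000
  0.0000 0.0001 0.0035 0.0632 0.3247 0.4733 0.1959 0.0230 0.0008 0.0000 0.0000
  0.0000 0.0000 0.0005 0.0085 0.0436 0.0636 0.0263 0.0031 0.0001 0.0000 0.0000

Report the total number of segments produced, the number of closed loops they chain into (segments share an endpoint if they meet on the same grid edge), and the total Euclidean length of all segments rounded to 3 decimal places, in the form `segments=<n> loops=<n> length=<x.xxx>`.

cell (0,2): code 0100 → (0.926,3.000)–(1.000,2.920)
cell (0,3): code 1000 → (1.000,3.283)–(0.926,3.000)
cell (1,2): code 0010 → (1.000,2.920)–(1.686,3.000)
cell (1,3): code 0001 → (1.686,3.000)–(1.000,3.283)
cell (5,4): code 0100 → (5.990,5.000)–(6.000,4.975)
cell (5,5): code 1000 → (6.000,5.014)–(5.990,5.000)
cell (6,3): code 0100 → (6.668,4.000)–(7.000,3.835)
cell (6,4): code 1110 → (6.000,4.975)–(6.668,4.000)
cell (6,5): code 1001 → (7.000,5.691)–(6.000,5.014)
cell (7,3): code 0010 → (7.000,3.835)–(7.252,4.000)
cell (7,4): code 0011 → (7.252,4.000)–(7.769,5.000)
cell (7,5): code 0001 → (7.769,5.000)–(7.000,5.691)
total: 12 segments, chained into 2 closed loop(s), length Σ = 7.097365

segments=12 loops=2 length=7.097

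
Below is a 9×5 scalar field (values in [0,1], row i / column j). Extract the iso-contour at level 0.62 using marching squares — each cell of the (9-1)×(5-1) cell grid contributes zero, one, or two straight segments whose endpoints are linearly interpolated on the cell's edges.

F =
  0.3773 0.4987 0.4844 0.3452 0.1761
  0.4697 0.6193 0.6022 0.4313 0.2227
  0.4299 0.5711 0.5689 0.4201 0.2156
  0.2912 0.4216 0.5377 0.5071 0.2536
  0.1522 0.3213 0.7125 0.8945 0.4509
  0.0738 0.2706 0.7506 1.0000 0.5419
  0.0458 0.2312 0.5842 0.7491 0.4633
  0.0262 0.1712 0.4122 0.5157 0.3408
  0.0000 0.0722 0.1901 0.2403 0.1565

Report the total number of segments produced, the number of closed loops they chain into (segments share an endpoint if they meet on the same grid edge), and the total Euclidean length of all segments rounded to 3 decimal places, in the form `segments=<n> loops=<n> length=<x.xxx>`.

cell (3,1): code 0100 → (3.471,2.000)–(4.000,1.764)
cell (3,2): code 1100 → (3.291,3.000)–(3.471,2.000)
cell (3,3): code 1000 → (4.000,3.619)–(3.291,3.000)
cell (4,1): code 0110 → (4.000,1.764)–(5.000,1.728)
cell (4,3): code 1001 → (5.000,3.830)–(4.000,3.619)
cell (5,1): code 0010 → (5.000,1.728)–(5.785,2.000)
cell (5,2): code 0111 → (5.785,2.000)–(6.000,2.217)
cell (5,3): code 1001 → (6.000,3.452)–(5.000,3.830)
cell (6,2): code 0010 → (6.000,2.217)–(6.553,3.000)
cell (6,3): code 0001 → (6.553,3.000)–(6.000,3.452)
total: 10 segments, chained into 1 closed loop(s), length Σ = 8.436930

segments=10 loops=1 length=8.437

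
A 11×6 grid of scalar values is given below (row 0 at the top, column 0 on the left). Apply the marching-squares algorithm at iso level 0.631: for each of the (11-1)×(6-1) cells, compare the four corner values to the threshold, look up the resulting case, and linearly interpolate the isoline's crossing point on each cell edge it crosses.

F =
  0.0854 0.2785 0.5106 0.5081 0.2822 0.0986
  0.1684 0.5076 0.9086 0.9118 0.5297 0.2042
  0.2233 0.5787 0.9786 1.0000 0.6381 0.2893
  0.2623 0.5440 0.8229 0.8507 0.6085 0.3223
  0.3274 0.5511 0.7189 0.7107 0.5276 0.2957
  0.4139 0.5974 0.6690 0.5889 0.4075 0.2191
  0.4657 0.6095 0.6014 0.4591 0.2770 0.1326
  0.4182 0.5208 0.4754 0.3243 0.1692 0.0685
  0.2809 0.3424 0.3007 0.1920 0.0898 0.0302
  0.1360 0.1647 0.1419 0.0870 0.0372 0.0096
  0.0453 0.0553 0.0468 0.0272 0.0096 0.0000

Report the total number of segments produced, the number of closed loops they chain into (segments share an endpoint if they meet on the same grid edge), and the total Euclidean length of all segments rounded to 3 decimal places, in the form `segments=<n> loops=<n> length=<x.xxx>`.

segments=16 loops=1 length=13.116

cell (0,1): code 0100 → (0.303,2.000)–(1.000,1.308)
cell (0,2): code 1100 → (0.304,3.000)–(0.303,2.000)
cell (0,3): code 1000 → (1.000,3.735)–(0.304,3.000)
cell (1,1): code 0110 → (1.000,1.308)–(2.000,1.131)
cell (1,3): code 1101 → (1.935,4.000)–(1.000,3.735)
cell (1,4): code 1000 → (2.000,4.020)–(1.935,4.000)
cell (2,1): code 0110 → (2.000,1.131)–(3.000,1.312)
cell (2,3): code 1011 → (3.000,3.907)–(2.240,4.000)
cell (2,4): code 0001 → (2.240,4.000)–(2.000,4.020)
cell (3,1): code 0110 → (3.000,1.312)–(4.000,1.476)
cell (3,3): code 1001 → (4.000,3.435)–(3.000,3.907)
cell (4,1): code 0110 → (4.000,1.476)–(5.000,1.469)
cell (4,2): code 1011 → (5.000,2.474)–(4.654,3.000)
cell (4,3): code 0001 → (4.654,3.000)–(4.000,3.435)
cell (5,1): code 0010 → (5.000,1.469)–(5.562,2.000)
cell (5,2): code 0001 → (5.562,2.000)–(5.000,2.474)
total: 16 segments, chained into 1 closed loop(s), length Σ = 13.115630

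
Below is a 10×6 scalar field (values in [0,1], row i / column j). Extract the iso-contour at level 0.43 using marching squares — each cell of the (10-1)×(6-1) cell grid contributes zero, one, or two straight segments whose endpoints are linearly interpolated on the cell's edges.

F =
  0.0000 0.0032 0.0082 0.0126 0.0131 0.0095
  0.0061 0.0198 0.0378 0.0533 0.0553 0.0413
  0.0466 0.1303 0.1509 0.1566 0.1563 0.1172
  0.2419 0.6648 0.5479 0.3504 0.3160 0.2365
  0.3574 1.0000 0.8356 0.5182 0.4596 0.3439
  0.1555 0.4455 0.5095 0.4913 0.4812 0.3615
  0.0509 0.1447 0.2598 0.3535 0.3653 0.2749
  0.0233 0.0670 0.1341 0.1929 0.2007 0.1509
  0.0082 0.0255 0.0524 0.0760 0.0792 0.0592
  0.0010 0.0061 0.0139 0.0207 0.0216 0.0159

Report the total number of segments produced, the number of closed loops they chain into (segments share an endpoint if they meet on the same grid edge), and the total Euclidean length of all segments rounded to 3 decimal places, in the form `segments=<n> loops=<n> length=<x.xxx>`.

segments=14 loops=1 length=11.488

cell (2,0): code 0100 → (2.561,1.000)–(3.000,0.445)
cell (2,1): code 1100 → (2.703,2.000)–(2.561,1.000)
cell (2,2): code 1000 → (3.000,2.597)–(2.703,2.000)
cell (3,0): code 0110 → (3.000,0.445)–(4.000,0.113)
cell (3,2): code 1101 → (3.474,3.000)–(3.000,2.597)
cell (3,3): code 1100 → (3.794,4.000)–(3.474,3.000)
cell (3,4): code 1000 → (4.000,4.256)–(3.794,4.000)
cell (4,0): code 0110 → (4.000,0.113)–(5.000,0.947)
cell (4,4): code 1001 → (5.000,4.428)–(4.000,4.256)
cell (5,0): code 0010 → (5.000,0.947)–(5.052,1.000)
cell (5,1): code 0011 → (5.052,1.000)–(5.318,2.000)
cell (5,2): code 0011 → (5.318,2.000)–(5.445,3.000)
cell (5,3): code 0011 → (5.445,3.000)–(5.442,4.000)
cell (5,4): code 0001 → (5.442,4.000)–(5.000,4.428)
total: 14 segments, chained into 1 closed loop(s), length Σ = 11.487875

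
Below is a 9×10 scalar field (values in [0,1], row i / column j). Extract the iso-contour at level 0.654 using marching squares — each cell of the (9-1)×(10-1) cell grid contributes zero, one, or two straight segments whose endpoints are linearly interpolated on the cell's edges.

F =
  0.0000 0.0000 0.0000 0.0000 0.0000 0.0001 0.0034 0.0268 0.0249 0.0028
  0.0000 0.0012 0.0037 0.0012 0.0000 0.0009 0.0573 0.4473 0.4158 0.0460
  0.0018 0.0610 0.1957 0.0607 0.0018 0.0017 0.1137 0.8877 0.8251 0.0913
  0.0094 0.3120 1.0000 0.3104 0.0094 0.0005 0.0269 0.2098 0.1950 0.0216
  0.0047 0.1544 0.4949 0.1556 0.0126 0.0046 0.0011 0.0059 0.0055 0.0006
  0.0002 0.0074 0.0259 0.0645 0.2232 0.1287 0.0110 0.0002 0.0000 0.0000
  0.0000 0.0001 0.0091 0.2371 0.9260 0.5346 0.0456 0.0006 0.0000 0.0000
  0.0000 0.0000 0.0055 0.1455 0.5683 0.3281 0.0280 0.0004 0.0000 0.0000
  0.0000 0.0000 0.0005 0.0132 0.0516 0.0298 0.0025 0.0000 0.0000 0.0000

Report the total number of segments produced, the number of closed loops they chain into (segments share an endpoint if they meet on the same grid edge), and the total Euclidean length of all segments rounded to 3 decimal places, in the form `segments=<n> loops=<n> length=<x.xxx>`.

cell (1,6): code 0100 → (1.469,7.000)–(2.000,6.698)
cell (1,7): code 1100 → (1.582,8.000)–(1.469,7.000)
cell (1,8): code 1000 → (2.000,8.233)–(1.582,8.000)
cell (2,1): code 0100 → (2.570,2.000)–(3.000,1.497)
cell (2,2): code 1000 → (3.000,2.502)–(2.570,2.000)
cell (2,6): code 0010 → (2.000,6.698)–(2.345,7.000)
cell (2,7): code 0011 → (2.345,7.000)–(2.272,8.000)
cell (2,8): code 0001 → (2.272,8.000)–(2.000,8.233)
cell (3,1): code 0010 → (3.000,1.497)–(3.685,2.000)
cell (3,2): code 0001 → (3.685,2.000)–(3.000,2.502)
cell (5,3): code 0100 → (5.613,4.000)–(6.000,3.605)
cell (5,4): code 1000 → (6.000,4.695)–(5.613,4.000)
cell (6,3): code 0010 → (6.000,3.605)–(6.760,4.000)
cell (6,4): code 0001 → (6.760,4.000)–(6.000,4.695)
total: 14 segments, chained into 3 closed loop(s), length Σ = 10.171275

segments=14 loops=3 length=10.171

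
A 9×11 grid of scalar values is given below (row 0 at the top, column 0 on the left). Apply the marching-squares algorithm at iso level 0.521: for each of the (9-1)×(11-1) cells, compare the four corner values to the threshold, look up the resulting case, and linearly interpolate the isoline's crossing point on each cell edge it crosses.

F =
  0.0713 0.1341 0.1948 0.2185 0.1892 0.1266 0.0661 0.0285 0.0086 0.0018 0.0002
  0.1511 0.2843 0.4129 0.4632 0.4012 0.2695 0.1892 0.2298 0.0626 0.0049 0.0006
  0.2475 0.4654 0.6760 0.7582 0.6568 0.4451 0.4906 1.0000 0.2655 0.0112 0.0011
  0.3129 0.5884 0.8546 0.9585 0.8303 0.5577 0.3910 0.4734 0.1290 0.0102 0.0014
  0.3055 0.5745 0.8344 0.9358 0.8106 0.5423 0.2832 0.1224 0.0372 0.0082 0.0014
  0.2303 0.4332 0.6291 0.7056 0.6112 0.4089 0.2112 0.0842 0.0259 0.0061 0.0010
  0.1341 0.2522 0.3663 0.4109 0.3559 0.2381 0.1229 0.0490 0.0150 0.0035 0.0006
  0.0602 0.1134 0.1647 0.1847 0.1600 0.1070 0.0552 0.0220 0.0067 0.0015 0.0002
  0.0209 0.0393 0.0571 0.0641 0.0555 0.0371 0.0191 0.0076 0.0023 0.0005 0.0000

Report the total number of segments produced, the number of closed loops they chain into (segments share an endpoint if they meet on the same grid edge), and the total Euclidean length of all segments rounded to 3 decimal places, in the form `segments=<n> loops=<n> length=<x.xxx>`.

segments=22 loops=2 length=18.279

cell (1,1): code 0100 → (1.411,2.000)–(2.000,1.264)
cell (1,2): code 1100 → (1.196,3.000)–(1.411,2.000)
cell (1,3): code 1100 → (1.469,4.000)–(1.196,3.000)
cell (1,4): code 1000 → (2.000,4.641)–(1.469,4.000)
cell (1,6): code 0100 → (1.378,7.000)–(2.000,6.060)
cell (1,7): code 1000 → (2.000,7.652)–(1.378,7.000)
cell (2,0): code 0100 → (2.452,1.000)–(3.000,0.755)
cell (2,1): code 1110 → (2.000,1.264)–(2.452,1.000)
cell (2,4): code 1101 → (2.674,5.000)–(2.000,4.641)
cell (2,5): code 1000 → (3.000,5.220)–(2.674,5.000)
cell (2,6): code 0010 → (2.000,6.060)–(2.910,7.000)
cell (2,7): code 0001 → (2.910,7.000)–(2.000,7.652)
cell (3,0): code 0110 → (3.000,0.755)–(4.000,0.801)
cell (3,5): code 1001 → (4.000,5.082)–(3.000,5.220)
cell (4,0): code 0010 → (4.000,0.801)–(4.379,1.000)
cell (4,1): code 0111 → (4.379,1.000)–(5.000,1.448)
cell (4,4): code 1011 → (5.000,4.446)–(4.160,5.000)
cell (4,5): code 0001 → (4.160,5.000)–(4.000,5.082)
cell (5,1): code 0010 → (5.000,1.448)–(5.411,2.000)
cell (5,2): code 0011 → (5.411,2.000)–(5.626,3.000)
cell (5,3): code 0011 → (5.626,3.000)–(5.353,4.000)
cell (5,4): code 0001 → (5.353,4.000)–(5.000,4.446)
total: 22 segments, chained into 2 closed loop(s), length Σ = 18.278610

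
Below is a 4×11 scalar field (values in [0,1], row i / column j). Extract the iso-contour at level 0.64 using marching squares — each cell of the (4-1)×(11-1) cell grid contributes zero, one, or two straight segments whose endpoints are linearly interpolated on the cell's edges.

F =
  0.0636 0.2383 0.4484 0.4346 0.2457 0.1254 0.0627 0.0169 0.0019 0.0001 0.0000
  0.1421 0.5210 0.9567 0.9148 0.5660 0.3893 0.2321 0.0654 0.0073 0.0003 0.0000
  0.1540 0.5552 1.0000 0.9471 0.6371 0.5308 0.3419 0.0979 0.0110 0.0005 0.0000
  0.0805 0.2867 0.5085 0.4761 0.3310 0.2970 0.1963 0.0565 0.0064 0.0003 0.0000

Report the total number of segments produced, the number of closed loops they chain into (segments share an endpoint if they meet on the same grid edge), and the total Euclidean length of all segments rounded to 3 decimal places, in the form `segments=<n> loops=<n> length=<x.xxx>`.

cell (0,1): code 0100 → (0.377,2.000)–(1.000,1.273)
cell (0,2): code 1100 → (0.428,3.000)–(0.377,2.000)
cell (0,3): code 1000 → (1.000,3.788)–(0.428,3.000)
cell (1,1): code 0110 → (1.000,1.273)–(2.000,1.191)
cell (1,3): code 1001 → (2.000,3.991)–(1.000,3.788)
cell (2,1): code 0010 → (2.000,1.191)–(2.732,2.000)
cell (2,2): code 0011 → (2.732,2.000)–(2.652,3.000)
cell (2,3): code 0001 → (2.652,3.000)–(2.000,3.991)
total: 8 segments, chained into 1 closed loop(s), length Σ = 8.236920

segments=8 loops=1 length=8.237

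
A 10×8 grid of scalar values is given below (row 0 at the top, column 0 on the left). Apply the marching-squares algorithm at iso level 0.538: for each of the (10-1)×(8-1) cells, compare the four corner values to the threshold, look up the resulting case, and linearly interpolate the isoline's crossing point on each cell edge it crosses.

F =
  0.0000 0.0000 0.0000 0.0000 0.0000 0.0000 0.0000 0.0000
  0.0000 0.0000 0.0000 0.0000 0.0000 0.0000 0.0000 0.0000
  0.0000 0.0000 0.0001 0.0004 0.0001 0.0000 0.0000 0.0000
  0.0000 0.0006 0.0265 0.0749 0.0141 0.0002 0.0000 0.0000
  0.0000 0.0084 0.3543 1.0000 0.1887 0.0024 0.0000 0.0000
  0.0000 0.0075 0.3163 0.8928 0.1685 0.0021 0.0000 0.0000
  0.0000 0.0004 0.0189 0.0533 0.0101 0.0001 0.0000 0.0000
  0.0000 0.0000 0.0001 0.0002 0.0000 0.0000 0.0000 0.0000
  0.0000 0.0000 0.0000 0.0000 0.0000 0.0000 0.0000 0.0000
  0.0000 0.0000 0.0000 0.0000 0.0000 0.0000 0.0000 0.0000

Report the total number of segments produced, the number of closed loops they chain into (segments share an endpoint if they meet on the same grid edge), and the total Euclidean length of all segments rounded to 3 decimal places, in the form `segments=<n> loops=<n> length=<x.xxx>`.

cell (3,2): code 0100 → (3.501,3.000)–(4.000,2.284)
cell (3,3): code 1000 → (4.000,3.569)–(3.501,3.000)
cell (4,2): code 0110 → (4.000,2.284)–(5.000,2.385)
cell (4,3): code 1001 → (5.000,3.490)–(4.000,3.569)
cell (5,2): code 0010 → (5.000,2.385)–(5.423,3.000)
cell (5,3): code 0001 → (5.423,3.000)–(5.000,3.490)
total: 6 segments, chained into 1 closed loop(s), length Σ = 5.031685

segments=6 loops=1 length=5.032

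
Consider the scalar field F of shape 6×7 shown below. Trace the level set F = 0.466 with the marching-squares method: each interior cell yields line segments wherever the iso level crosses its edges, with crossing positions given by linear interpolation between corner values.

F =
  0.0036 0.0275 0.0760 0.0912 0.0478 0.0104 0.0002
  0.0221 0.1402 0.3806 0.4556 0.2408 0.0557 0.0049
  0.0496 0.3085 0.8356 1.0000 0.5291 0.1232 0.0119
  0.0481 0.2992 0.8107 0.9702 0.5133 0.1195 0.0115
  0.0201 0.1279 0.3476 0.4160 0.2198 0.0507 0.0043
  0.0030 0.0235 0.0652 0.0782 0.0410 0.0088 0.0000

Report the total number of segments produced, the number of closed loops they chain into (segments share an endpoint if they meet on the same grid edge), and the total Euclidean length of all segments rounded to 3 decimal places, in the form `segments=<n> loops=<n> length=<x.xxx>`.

segments=10 loops=1 length=9.082

cell (1,1): code 0100 → (1.188,2.000)–(2.000,1.299)
cell (1,2): code 1100 → (1.019,3.000)–(1.188,2.000)
cell (1,3): code 1100 → (1.781,4.000)–(1.019,3.000)
cell (1,4): code 1000 → (2.000,4.155)–(1.781,4.000)
cell (2,1): code 0110 → (2.000,1.299)–(3.000,1.326)
cell (2,4): code 1001 → (3.000,4.120)–(2.000,4.155)
cell (3,1): code 0010 → (3.000,1.326)–(3.744,2.000)
cell (3,2): code 0011 → (3.744,2.000)–(3.910,3.000)
cell (3,3): code 0011 → (3.910,3.000)–(3.161,4.000)
cell (3,4): code 0001 → (3.161,4.000)–(3.000,4.120)
total: 10 segments, chained into 1 closed loop(s), length Σ = 9.081749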